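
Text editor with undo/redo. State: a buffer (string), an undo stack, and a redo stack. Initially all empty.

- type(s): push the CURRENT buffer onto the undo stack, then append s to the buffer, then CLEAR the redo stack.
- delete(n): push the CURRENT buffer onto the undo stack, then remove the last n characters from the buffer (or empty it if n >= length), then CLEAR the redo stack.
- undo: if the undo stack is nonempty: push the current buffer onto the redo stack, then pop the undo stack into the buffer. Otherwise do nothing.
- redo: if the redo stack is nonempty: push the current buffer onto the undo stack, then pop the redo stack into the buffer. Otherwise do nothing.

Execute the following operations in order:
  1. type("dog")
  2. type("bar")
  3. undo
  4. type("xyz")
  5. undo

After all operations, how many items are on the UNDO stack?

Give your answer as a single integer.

After op 1 (type): buf='dog' undo_depth=1 redo_depth=0
After op 2 (type): buf='dogbar' undo_depth=2 redo_depth=0
After op 3 (undo): buf='dog' undo_depth=1 redo_depth=1
After op 4 (type): buf='dogxyz' undo_depth=2 redo_depth=0
After op 5 (undo): buf='dog' undo_depth=1 redo_depth=1

Answer: 1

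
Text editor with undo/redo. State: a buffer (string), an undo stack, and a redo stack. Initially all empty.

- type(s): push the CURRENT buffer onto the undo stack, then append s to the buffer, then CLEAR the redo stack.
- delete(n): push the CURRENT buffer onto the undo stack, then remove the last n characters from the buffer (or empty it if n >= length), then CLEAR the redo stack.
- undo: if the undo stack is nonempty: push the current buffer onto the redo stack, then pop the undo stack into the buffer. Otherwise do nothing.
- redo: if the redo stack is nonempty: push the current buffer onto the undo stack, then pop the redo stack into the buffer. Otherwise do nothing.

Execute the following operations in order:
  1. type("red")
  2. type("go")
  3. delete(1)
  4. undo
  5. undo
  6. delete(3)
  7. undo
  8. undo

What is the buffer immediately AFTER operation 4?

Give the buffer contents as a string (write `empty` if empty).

Answer: redgo

Derivation:
After op 1 (type): buf='red' undo_depth=1 redo_depth=0
After op 2 (type): buf='redgo' undo_depth=2 redo_depth=0
After op 3 (delete): buf='redg' undo_depth=3 redo_depth=0
After op 4 (undo): buf='redgo' undo_depth=2 redo_depth=1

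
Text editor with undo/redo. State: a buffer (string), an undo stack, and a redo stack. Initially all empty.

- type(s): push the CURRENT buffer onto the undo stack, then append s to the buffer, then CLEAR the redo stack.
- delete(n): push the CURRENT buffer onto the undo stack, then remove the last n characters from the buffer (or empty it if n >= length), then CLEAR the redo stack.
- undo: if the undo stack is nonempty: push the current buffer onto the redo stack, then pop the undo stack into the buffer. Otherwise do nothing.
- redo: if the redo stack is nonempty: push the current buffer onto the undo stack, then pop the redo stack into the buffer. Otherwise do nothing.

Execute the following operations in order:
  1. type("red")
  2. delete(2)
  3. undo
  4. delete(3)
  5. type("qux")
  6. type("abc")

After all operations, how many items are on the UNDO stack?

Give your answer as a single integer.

Answer: 4

Derivation:
After op 1 (type): buf='red' undo_depth=1 redo_depth=0
After op 2 (delete): buf='r' undo_depth=2 redo_depth=0
After op 3 (undo): buf='red' undo_depth=1 redo_depth=1
After op 4 (delete): buf='(empty)' undo_depth=2 redo_depth=0
After op 5 (type): buf='qux' undo_depth=3 redo_depth=0
After op 6 (type): buf='quxabc' undo_depth=4 redo_depth=0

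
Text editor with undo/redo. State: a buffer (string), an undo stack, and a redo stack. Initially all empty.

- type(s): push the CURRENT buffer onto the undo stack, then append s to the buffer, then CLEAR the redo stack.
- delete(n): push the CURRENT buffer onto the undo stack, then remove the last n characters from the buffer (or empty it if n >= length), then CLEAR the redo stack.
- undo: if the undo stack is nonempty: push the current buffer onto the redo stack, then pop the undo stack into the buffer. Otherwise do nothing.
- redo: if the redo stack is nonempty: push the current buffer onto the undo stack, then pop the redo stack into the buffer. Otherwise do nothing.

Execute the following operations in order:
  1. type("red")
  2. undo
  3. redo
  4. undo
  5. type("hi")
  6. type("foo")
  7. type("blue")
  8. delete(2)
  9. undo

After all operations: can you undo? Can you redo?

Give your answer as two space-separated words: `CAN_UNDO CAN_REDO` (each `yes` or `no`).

After op 1 (type): buf='red' undo_depth=1 redo_depth=0
After op 2 (undo): buf='(empty)' undo_depth=0 redo_depth=1
After op 3 (redo): buf='red' undo_depth=1 redo_depth=0
After op 4 (undo): buf='(empty)' undo_depth=0 redo_depth=1
After op 5 (type): buf='hi' undo_depth=1 redo_depth=0
After op 6 (type): buf='hifoo' undo_depth=2 redo_depth=0
After op 7 (type): buf='hifooblue' undo_depth=3 redo_depth=0
After op 8 (delete): buf='hifoobl' undo_depth=4 redo_depth=0
After op 9 (undo): buf='hifooblue' undo_depth=3 redo_depth=1

Answer: yes yes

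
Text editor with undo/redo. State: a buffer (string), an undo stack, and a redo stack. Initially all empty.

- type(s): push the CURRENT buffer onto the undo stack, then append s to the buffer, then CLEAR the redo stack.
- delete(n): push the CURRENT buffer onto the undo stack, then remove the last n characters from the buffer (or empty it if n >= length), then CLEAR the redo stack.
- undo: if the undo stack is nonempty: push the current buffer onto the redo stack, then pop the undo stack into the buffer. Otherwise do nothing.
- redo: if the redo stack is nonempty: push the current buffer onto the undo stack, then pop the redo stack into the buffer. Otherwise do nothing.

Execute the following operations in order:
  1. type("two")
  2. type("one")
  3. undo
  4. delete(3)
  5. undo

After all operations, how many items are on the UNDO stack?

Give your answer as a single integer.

After op 1 (type): buf='two' undo_depth=1 redo_depth=0
After op 2 (type): buf='twoone' undo_depth=2 redo_depth=0
After op 3 (undo): buf='two' undo_depth=1 redo_depth=1
After op 4 (delete): buf='(empty)' undo_depth=2 redo_depth=0
After op 5 (undo): buf='two' undo_depth=1 redo_depth=1

Answer: 1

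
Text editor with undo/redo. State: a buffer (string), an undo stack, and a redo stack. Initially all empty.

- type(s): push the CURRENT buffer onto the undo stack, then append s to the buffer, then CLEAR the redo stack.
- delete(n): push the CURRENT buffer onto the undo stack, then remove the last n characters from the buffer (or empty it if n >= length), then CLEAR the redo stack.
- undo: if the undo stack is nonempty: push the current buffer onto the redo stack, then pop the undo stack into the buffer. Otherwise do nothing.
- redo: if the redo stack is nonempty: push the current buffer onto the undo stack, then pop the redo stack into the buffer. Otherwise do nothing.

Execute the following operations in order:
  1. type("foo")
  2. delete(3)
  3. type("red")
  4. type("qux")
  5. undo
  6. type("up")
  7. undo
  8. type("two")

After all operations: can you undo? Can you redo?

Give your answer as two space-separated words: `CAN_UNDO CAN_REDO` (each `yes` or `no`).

After op 1 (type): buf='foo' undo_depth=1 redo_depth=0
After op 2 (delete): buf='(empty)' undo_depth=2 redo_depth=0
After op 3 (type): buf='red' undo_depth=3 redo_depth=0
After op 4 (type): buf='redqux' undo_depth=4 redo_depth=0
After op 5 (undo): buf='red' undo_depth=3 redo_depth=1
After op 6 (type): buf='redup' undo_depth=4 redo_depth=0
After op 7 (undo): buf='red' undo_depth=3 redo_depth=1
After op 8 (type): buf='redtwo' undo_depth=4 redo_depth=0

Answer: yes no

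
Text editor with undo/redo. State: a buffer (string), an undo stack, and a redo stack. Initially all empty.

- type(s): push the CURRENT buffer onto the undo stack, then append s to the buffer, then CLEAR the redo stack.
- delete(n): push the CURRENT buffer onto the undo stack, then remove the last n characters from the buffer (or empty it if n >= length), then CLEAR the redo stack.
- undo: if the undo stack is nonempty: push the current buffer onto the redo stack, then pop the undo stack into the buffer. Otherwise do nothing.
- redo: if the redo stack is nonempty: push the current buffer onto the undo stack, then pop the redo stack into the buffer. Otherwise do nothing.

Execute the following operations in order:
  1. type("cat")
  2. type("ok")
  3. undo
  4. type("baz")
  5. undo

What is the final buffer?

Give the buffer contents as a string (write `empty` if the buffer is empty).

After op 1 (type): buf='cat' undo_depth=1 redo_depth=0
After op 2 (type): buf='catok' undo_depth=2 redo_depth=0
After op 3 (undo): buf='cat' undo_depth=1 redo_depth=1
After op 4 (type): buf='catbaz' undo_depth=2 redo_depth=0
After op 5 (undo): buf='cat' undo_depth=1 redo_depth=1

Answer: cat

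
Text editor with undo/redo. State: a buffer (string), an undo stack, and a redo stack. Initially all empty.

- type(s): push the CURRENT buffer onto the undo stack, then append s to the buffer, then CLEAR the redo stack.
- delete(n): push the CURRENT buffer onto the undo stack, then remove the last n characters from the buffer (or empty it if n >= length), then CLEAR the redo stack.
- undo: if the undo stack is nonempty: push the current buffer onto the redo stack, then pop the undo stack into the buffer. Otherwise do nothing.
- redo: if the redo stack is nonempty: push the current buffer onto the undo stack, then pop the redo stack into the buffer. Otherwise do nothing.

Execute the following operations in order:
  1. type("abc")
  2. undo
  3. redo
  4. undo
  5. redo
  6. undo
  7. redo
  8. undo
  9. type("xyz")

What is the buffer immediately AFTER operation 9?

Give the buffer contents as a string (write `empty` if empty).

Answer: xyz

Derivation:
After op 1 (type): buf='abc' undo_depth=1 redo_depth=0
After op 2 (undo): buf='(empty)' undo_depth=0 redo_depth=1
After op 3 (redo): buf='abc' undo_depth=1 redo_depth=0
After op 4 (undo): buf='(empty)' undo_depth=0 redo_depth=1
After op 5 (redo): buf='abc' undo_depth=1 redo_depth=0
After op 6 (undo): buf='(empty)' undo_depth=0 redo_depth=1
After op 7 (redo): buf='abc' undo_depth=1 redo_depth=0
After op 8 (undo): buf='(empty)' undo_depth=0 redo_depth=1
After op 9 (type): buf='xyz' undo_depth=1 redo_depth=0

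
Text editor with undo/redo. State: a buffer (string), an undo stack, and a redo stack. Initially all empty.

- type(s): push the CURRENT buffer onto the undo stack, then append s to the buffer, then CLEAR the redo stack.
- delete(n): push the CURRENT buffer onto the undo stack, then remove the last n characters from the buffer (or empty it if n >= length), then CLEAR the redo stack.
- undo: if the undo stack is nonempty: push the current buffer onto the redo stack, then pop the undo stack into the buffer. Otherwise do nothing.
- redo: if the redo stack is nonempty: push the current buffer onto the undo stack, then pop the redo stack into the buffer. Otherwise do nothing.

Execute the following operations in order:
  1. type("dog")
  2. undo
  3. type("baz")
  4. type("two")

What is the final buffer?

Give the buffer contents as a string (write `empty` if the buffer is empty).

Answer: baztwo

Derivation:
After op 1 (type): buf='dog' undo_depth=1 redo_depth=0
After op 2 (undo): buf='(empty)' undo_depth=0 redo_depth=1
After op 3 (type): buf='baz' undo_depth=1 redo_depth=0
After op 4 (type): buf='baztwo' undo_depth=2 redo_depth=0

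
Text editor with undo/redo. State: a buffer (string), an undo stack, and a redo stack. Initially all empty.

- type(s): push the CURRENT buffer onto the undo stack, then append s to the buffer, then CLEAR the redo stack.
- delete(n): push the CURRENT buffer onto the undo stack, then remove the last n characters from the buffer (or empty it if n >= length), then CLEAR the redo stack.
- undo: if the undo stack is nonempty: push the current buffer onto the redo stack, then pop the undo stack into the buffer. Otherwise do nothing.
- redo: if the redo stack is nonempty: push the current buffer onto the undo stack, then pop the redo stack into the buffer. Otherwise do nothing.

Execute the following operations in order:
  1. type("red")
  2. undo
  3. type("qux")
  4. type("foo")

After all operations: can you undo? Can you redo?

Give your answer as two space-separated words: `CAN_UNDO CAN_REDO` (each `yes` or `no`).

After op 1 (type): buf='red' undo_depth=1 redo_depth=0
After op 2 (undo): buf='(empty)' undo_depth=0 redo_depth=1
After op 3 (type): buf='qux' undo_depth=1 redo_depth=0
After op 4 (type): buf='quxfoo' undo_depth=2 redo_depth=0

Answer: yes no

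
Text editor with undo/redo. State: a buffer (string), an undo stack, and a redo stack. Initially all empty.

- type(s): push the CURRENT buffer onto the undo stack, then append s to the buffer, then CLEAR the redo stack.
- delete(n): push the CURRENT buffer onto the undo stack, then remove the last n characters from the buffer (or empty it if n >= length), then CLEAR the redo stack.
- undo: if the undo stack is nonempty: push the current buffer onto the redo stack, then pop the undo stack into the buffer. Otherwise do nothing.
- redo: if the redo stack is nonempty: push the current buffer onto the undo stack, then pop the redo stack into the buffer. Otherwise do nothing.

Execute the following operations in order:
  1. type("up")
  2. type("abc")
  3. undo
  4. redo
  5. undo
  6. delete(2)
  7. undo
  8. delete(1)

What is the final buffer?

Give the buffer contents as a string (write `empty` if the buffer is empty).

After op 1 (type): buf='up' undo_depth=1 redo_depth=0
After op 2 (type): buf='upabc' undo_depth=2 redo_depth=0
After op 3 (undo): buf='up' undo_depth=1 redo_depth=1
After op 4 (redo): buf='upabc' undo_depth=2 redo_depth=0
After op 5 (undo): buf='up' undo_depth=1 redo_depth=1
After op 6 (delete): buf='(empty)' undo_depth=2 redo_depth=0
After op 7 (undo): buf='up' undo_depth=1 redo_depth=1
After op 8 (delete): buf='u' undo_depth=2 redo_depth=0

Answer: u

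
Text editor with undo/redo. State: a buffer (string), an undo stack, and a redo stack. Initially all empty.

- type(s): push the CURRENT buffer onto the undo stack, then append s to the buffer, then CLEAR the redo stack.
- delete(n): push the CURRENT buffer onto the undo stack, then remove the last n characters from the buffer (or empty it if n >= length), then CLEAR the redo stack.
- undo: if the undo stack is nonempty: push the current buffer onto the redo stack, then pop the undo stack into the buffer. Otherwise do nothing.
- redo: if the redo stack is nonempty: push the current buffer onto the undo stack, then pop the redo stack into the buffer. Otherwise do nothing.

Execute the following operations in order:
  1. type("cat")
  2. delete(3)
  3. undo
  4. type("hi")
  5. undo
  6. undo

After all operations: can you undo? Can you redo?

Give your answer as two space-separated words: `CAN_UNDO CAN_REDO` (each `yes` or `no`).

After op 1 (type): buf='cat' undo_depth=1 redo_depth=0
After op 2 (delete): buf='(empty)' undo_depth=2 redo_depth=0
After op 3 (undo): buf='cat' undo_depth=1 redo_depth=1
After op 4 (type): buf='cathi' undo_depth=2 redo_depth=0
After op 5 (undo): buf='cat' undo_depth=1 redo_depth=1
After op 6 (undo): buf='(empty)' undo_depth=0 redo_depth=2

Answer: no yes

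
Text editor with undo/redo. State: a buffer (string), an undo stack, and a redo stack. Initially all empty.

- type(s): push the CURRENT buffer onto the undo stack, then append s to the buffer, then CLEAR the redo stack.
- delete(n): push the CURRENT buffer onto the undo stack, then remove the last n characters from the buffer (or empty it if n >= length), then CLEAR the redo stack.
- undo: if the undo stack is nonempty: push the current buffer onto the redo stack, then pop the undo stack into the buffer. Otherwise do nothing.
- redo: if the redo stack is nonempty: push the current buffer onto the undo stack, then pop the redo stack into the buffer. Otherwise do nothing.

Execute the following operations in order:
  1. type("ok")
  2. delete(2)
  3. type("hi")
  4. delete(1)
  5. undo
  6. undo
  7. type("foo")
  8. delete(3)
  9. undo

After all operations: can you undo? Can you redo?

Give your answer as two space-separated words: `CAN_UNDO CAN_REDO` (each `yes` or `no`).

After op 1 (type): buf='ok' undo_depth=1 redo_depth=0
After op 2 (delete): buf='(empty)' undo_depth=2 redo_depth=0
After op 3 (type): buf='hi' undo_depth=3 redo_depth=0
After op 4 (delete): buf='h' undo_depth=4 redo_depth=0
After op 5 (undo): buf='hi' undo_depth=3 redo_depth=1
After op 6 (undo): buf='(empty)' undo_depth=2 redo_depth=2
After op 7 (type): buf='foo' undo_depth=3 redo_depth=0
After op 8 (delete): buf='(empty)' undo_depth=4 redo_depth=0
After op 9 (undo): buf='foo' undo_depth=3 redo_depth=1

Answer: yes yes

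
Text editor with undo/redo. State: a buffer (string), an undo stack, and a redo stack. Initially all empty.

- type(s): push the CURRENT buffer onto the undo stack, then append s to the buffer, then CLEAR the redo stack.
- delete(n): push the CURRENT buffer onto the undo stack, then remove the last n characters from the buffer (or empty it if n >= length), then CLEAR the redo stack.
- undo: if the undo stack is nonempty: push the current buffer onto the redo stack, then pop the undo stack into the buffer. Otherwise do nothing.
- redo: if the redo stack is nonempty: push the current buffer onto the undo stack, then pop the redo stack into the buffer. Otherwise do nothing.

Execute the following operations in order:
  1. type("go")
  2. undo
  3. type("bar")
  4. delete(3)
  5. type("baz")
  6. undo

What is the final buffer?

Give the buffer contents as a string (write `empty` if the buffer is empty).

After op 1 (type): buf='go' undo_depth=1 redo_depth=0
After op 2 (undo): buf='(empty)' undo_depth=0 redo_depth=1
After op 3 (type): buf='bar' undo_depth=1 redo_depth=0
After op 4 (delete): buf='(empty)' undo_depth=2 redo_depth=0
After op 5 (type): buf='baz' undo_depth=3 redo_depth=0
After op 6 (undo): buf='(empty)' undo_depth=2 redo_depth=1

Answer: empty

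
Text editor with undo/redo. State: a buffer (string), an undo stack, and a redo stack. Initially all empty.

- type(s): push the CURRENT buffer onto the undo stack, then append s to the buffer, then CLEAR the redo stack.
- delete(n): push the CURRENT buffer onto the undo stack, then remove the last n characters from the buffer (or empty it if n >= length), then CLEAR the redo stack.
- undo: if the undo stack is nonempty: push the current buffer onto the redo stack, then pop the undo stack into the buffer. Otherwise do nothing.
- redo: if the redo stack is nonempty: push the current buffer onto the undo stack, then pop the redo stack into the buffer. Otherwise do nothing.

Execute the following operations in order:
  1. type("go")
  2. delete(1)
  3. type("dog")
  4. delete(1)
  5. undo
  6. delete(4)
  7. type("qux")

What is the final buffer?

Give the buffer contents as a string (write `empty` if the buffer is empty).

After op 1 (type): buf='go' undo_depth=1 redo_depth=0
After op 2 (delete): buf='g' undo_depth=2 redo_depth=0
After op 3 (type): buf='gdog' undo_depth=3 redo_depth=0
After op 4 (delete): buf='gdo' undo_depth=4 redo_depth=0
After op 5 (undo): buf='gdog' undo_depth=3 redo_depth=1
After op 6 (delete): buf='(empty)' undo_depth=4 redo_depth=0
After op 7 (type): buf='qux' undo_depth=5 redo_depth=0

Answer: qux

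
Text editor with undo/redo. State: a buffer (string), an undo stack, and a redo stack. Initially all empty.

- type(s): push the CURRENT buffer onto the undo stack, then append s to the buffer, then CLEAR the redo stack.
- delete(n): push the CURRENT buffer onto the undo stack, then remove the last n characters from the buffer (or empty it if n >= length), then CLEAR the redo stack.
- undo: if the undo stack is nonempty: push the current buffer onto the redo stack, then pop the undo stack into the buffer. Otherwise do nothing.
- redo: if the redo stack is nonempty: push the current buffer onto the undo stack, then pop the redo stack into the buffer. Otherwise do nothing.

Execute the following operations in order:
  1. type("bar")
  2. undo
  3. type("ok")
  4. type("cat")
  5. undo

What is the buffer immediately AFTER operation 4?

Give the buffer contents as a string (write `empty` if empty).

After op 1 (type): buf='bar' undo_depth=1 redo_depth=0
After op 2 (undo): buf='(empty)' undo_depth=0 redo_depth=1
After op 3 (type): buf='ok' undo_depth=1 redo_depth=0
After op 4 (type): buf='okcat' undo_depth=2 redo_depth=0

Answer: okcat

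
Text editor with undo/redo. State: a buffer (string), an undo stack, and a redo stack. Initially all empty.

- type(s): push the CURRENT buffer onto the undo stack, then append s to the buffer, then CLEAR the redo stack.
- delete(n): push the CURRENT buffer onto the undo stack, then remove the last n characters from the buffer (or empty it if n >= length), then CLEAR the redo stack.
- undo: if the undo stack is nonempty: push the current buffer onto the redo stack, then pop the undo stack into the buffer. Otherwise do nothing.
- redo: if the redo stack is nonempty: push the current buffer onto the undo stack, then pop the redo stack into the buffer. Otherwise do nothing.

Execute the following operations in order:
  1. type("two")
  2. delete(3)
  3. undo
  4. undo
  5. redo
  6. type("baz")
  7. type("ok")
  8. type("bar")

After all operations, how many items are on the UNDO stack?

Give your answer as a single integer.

Answer: 4

Derivation:
After op 1 (type): buf='two' undo_depth=1 redo_depth=0
After op 2 (delete): buf='(empty)' undo_depth=2 redo_depth=0
After op 3 (undo): buf='two' undo_depth=1 redo_depth=1
After op 4 (undo): buf='(empty)' undo_depth=0 redo_depth=2
After op 5 (redo): buf='two' undo_depth=1 redo_depth=1
After op 6 (type): buf='twobaz' undo_depth=2 redo_depth=0
After op 7 (type): buf='twobazok' undo_depth=3 redo_depth=0
After op 8 (type): buf='twobazokbar' undo_depth=4 redo_depth=0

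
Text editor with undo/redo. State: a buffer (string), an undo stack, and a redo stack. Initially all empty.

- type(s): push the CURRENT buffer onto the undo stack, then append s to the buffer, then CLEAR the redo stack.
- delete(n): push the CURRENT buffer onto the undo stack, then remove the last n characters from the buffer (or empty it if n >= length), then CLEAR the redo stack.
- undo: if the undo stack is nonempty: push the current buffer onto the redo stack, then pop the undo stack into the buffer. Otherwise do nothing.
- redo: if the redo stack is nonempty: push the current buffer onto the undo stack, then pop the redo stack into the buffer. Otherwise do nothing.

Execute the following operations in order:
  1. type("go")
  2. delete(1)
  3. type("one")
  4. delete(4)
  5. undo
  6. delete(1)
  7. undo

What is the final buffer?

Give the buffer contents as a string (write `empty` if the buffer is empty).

After op 1 (type): buf='go' undo_depth=1 redo_depth=0
After op 2 (delete): buf='g' undo_depth=2 redo_depth=0
After op 3 (type): buf='gone' undo_depth=3 redo_depth=0
After op 4 (delete): buf='(empty)' undo_depth=4 redo_depth=0
After op 5 (undo): buf='gone' undo_depth=3 redo_depth=1
After op 6 (delete): buf='gon' undo_depth=4 redo_depth=0
After op 7 (undo): buf='gone' undo_depth=3 redo_depth=1

Answer: gone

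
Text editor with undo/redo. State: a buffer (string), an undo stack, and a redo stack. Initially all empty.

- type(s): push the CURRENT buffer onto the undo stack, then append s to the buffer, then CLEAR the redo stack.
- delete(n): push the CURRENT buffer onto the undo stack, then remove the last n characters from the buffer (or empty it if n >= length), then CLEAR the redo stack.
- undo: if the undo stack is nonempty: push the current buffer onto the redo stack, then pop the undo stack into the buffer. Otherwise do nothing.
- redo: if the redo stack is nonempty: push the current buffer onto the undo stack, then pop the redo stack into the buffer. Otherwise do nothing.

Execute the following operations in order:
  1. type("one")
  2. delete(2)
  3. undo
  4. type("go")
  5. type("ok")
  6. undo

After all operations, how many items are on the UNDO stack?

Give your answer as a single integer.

Answer: 2

Derivation:
After op 1 (type): buf='one' undo_depth=1 redo_depth=0
After op 2 (delete): buf='o' undo_depth=2 redo_depth=0
After op 3 (undo): buf='one' undo_depth=1 redo_depth=1
After op 4 (type): buf='onego' undo_depth=2 redo_depth=0
After op 5 (type): buf='onegook' undo_depth=3 redo_depth=0
After op 6 (undo): buf='onego' undo_depth=2 redo_depth=1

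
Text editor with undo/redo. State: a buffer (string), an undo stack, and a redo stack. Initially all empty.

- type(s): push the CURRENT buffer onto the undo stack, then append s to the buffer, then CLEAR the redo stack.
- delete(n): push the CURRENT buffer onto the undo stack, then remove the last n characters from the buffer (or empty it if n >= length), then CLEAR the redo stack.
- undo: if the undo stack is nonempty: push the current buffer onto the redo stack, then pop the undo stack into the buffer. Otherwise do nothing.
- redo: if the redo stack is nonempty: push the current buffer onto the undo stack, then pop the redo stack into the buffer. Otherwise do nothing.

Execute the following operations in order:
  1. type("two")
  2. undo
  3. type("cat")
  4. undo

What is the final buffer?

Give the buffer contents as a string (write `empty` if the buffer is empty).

Answer: empty

Derivation:
After op 1 (type): buf='two' undo_depth=1 redo_depth=0
After op 2 (undo): buf='(empty)' undo_depth=0 redo_depth=1
After op 3 (type): buf='cat' undo_depth=1 redo_depth=0
After op 4 (undo): buf='(empty)' undo_depth=0 redo_depth=1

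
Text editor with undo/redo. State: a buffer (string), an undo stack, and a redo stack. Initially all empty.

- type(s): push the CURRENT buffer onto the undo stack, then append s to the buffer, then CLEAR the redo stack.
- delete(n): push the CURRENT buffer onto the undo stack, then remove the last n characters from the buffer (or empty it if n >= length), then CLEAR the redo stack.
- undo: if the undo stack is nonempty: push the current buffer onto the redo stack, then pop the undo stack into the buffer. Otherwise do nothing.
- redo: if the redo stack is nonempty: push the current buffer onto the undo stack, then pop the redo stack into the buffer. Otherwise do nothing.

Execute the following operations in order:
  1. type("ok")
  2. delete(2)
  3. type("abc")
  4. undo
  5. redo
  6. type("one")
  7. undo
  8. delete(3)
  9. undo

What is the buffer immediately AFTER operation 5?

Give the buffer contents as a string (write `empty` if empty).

After op 1 (type): buf='ok' undo_depth=1 redo_depth=0
After op 2 (delete): buf='(empty)' undo_depth=2 redo_depth=0
After op 3 (type): buf='abc' undo_depth=3 redo_depth=0
After op 4 (undo): buf='(empty)' undo_depth=2 redo_depth=1
After op 5 (redo): buf='abc' undo_depth=3 redo_depth=0

Answer: abc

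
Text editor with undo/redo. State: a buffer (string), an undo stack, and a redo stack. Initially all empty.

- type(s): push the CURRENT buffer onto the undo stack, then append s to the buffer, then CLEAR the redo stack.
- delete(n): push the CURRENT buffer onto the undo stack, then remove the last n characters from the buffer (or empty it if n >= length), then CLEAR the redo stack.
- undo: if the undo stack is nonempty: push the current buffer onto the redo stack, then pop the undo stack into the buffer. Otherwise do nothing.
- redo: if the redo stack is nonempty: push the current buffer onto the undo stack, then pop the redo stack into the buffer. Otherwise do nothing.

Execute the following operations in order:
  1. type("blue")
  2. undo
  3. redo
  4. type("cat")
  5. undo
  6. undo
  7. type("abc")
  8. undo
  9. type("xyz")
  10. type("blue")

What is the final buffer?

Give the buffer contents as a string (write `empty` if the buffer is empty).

Answer: xyzblue

Derivation:
After op 1 (type): buf='blue' undo_depth=1 redo_depth=0
After op 2 (undo): buf='(empty)' undo_depth=0 redo_depth=1
After op 3 (redo): buf='blue' undo_depth=1 redo_depth=0
After op 4 (type): buf='bluecat' undo_depth=2 redo_depth=0
After op 5 (undo): buf='blue' undo_depth=1 redo_depth=1
After op 6 (undo): buf='(empty)' undo_depth=0 redo_depth=2
After op 7 (type): buf='abc' undo_depth=1 redo_depth=0
After op 8 (undo): buf='(empty)' undo_depth=0 redo_depth=1
After op 9 (type): buf='xyz' undo_depth=1 redo_depth=0
After op 10 (type): buf='xyzblue' undo_depth=2 redo_depth=0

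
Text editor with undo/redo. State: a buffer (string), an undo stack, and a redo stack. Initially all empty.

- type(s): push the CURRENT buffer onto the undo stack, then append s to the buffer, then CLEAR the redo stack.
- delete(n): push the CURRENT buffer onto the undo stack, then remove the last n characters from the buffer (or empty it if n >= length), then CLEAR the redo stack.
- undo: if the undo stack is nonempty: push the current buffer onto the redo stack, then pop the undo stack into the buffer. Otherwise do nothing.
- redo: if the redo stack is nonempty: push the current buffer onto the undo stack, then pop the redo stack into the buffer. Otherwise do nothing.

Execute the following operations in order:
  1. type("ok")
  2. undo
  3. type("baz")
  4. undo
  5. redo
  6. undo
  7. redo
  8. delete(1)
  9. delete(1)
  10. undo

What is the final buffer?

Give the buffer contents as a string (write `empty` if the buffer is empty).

After op 1 (type): buf='ok' undo_depth=1 redo_depth=0
After op 2 (undo): buf='(empty)' undo_depth=0 redo_depth=1
After op 3 (type): buf='baz' undo_depth=1 redo_depth=0
After op 4 (undo): buf='(empty)' undo_depth=0 redo_depth=1
After op 5 (redo): buf='baz' undo_depth=1 redo_depth=0
After op 6 (undo): buf='(empty)' undo_depth=0 redo_depth=1
After op 7 (redo): buf='baz' undo_depth=1 redo_depth=0
After op 8 (delete): buf='ba' undo_depth=2 redo_depth=0
After op 9 (delete): buf='b' undo_depth=3 redo_depth=0
After op 10 (undo): buf='ba' undo_depth=2 redo_depth=1

Answer: ba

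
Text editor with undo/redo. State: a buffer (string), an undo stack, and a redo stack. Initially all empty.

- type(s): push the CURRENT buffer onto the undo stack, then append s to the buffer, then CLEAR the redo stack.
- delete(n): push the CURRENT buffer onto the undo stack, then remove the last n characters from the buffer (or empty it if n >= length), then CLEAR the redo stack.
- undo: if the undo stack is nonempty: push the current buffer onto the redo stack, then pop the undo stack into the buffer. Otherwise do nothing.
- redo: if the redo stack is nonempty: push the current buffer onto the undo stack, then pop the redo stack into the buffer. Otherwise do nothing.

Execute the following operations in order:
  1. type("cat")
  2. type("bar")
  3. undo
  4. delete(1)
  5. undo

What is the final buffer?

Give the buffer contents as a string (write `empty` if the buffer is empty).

After op 1 (type): buf='cat' undo_depth=1 redo_depth=0
After op 2 (type): buf='catbar' undo_depth=2 redo_depth=0
After op 3 (undo): buf='cat' undo_depth=1 redo_depth=1
After op 4 (delete): buf='ca' undo_depth=2 redo_depth=0
After op 5 (undo): buf='cat' undo_depth=1 redo_depth=1

Answer: cat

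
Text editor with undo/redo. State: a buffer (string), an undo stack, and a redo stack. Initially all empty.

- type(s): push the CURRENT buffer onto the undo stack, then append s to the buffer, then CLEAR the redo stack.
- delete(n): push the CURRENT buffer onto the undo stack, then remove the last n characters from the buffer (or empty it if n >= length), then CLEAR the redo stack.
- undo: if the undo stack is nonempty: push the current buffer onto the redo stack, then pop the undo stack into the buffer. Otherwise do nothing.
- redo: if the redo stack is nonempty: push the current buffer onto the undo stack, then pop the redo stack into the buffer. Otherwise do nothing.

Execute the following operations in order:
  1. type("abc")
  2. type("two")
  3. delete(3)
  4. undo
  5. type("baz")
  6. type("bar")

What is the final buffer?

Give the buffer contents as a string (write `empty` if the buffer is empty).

After op 1 (type): buf='abc' undo_depth=1 redo_depth=0
After op 2 (type): buf='abctwo' undo_depth=2 redo_depth=0
After op 3 (delete): buf='abc' undo_depth=3 redo_depth=0
After op 4 (undo): buf='abctwo' undo_depth=2 redo_depth=1
After op 5 (type): buf='abctwobaz' undo_depth=3 redo_depth=0
After op 6 (type): buf='abctwobazbar' undo_depth=4 redo_depth=0

Answer: abctwobazbar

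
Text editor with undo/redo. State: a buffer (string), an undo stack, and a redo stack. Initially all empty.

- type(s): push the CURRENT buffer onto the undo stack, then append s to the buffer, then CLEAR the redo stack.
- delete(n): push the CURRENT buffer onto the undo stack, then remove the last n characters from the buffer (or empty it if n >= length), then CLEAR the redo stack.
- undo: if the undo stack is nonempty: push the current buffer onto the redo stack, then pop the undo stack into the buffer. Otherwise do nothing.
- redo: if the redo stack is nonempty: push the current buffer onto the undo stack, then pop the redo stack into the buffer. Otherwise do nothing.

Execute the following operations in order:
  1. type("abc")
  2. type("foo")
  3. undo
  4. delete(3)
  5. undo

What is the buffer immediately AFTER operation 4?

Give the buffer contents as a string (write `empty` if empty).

Answer: empty

Derivation:
After op 1 (type): buf='abc' undo_depth=1 redo_depth=0
After op 2 (type): buf='abcfoo' undo_depth=2 redo_depth=0
After op 3 (undo): buf='abc' undo_depth=1 redo_depth=1
After op 4 (delete): buf='(empty)' undo_depth=2 redo_depth=0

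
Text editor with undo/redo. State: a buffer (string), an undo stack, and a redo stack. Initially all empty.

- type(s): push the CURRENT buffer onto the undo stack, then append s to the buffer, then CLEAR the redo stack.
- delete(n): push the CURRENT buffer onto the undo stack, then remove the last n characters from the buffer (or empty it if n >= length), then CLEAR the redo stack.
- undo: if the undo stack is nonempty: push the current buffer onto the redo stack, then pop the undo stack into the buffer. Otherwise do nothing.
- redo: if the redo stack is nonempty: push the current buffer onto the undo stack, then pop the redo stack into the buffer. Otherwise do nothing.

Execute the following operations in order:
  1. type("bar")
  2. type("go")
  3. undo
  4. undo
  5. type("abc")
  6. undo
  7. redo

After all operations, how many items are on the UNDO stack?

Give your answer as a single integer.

Answer: 1

Derivation:
After op 1 (type): buf='bar' undo_depth=1 redo_depth=0
After op 2 (type): buf='bargo' undo_depth=2 redo_depth=0
After op 3 (undo): buf='bar' undo_depth=1 redo_depth=1
After op 4 (undo): buf='(empty)' undo_depth=0 redo_depth=2
After op 5 (type): buf='abc' undo_depth=1 redo_depth=0
After op 6 (undo): buf='(empty)' undo_depth=0 redo_depth=1
After op 7 (redo): buf='abc' undo_depth=1 redo_depth=0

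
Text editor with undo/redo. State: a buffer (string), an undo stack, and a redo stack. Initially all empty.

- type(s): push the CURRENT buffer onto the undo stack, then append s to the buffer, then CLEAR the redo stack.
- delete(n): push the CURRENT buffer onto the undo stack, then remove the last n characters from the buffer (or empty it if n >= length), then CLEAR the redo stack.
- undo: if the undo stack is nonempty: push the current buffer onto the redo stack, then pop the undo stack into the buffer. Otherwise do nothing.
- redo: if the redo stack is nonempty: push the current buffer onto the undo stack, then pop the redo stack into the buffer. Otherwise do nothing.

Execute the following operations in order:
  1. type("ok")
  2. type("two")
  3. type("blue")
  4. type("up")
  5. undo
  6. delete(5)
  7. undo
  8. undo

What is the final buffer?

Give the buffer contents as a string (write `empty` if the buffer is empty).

After op 1 (type): buf='ok' undo_depth=1 redo_depth=0
After op 2 (type): buf='oktwo' undo_depth=2 redo_depth=0
After op 3 (type): buf='oktwoblue' undo_depth=3 redo_depth=0
After op 4 (type): buf='oktwoblueup' undo_depth=4 redo_depth=0
After op 5 (undo): buf='oktwoblue' undo_depth=3 redo_depth=1
After op 6 (delete): buf='oktw' undo_depth=4 redo_depth=0
After op 7 (undo): buf='oktwoblue' undo_depth=3 redo_depth=1
After op 8 (undo): buf='oktwo' undo_depth=2 redo_depth=2

Answer: oktwo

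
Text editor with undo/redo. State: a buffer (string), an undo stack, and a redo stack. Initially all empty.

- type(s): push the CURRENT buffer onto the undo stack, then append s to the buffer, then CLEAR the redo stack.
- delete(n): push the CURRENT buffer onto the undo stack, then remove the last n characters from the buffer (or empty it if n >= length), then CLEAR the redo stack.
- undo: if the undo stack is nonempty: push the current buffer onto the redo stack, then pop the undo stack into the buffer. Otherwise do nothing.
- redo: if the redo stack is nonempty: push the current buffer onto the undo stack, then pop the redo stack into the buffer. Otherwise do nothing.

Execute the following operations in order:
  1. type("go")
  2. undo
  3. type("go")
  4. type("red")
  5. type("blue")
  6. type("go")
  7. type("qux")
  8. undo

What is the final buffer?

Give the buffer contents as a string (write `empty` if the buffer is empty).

Answer: goredbluego

Derivation:
After op 1 (type): buf='go' undo_depth=1 redo_depth=0
After op 2 (undo): buf='(empty)' undo_depth=0 redo_depth=1
After op 3 (type): buf='go' undo_depth=1 redo_depth=0
After op 4 (type): buf='gored' undo_depth=2 redo_depth=0
After op 5 (type): buf='goredblue' undo_depth=3 redo_depth=0
After op 6 (type): buf='goredbluego' undo_depth=4 redo_depth=0
After op 7 (type): buf='goredbluegoqux' undo_depth=5 redo_depth=0
After op 8 (undo): buf='goredbluego' undo_depth=4 redo_depth=1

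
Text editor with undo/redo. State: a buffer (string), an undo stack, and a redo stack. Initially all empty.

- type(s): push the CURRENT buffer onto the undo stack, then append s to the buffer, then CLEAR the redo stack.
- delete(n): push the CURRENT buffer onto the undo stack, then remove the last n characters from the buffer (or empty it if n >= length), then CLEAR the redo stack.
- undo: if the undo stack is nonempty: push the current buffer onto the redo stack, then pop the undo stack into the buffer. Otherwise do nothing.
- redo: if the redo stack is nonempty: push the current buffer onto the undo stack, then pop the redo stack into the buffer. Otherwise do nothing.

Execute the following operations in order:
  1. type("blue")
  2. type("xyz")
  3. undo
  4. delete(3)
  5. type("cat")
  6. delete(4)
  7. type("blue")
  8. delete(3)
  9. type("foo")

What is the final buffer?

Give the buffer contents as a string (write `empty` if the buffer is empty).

After op 1 (type): buf='blue' undo_depth=1 redo_depth=0
After op 2 (type): buf='bluexyz' undo_depth=2 redo_depth=0
After op 3 (undo): buf='blue' undo_depth=1 redo_depth=1
After op 4 (delete): buf='b' undo_depth=2 redo_depth=0
After op 5 (type): buf='bcat' undo_depth=3 redo_depth=0
After op 6 (delete): buf='(empty)' undo_depth=4 redo_depth=0
After op 7 (type): buf='blue' undo_depth=5 redo_depth=0
After op 8 (delete): buf='b' undo_depth=6 redo_depth=0
After op 9 (type): buf='bfoo' undo_depth=7 redo_depth=0

Answer: bfoo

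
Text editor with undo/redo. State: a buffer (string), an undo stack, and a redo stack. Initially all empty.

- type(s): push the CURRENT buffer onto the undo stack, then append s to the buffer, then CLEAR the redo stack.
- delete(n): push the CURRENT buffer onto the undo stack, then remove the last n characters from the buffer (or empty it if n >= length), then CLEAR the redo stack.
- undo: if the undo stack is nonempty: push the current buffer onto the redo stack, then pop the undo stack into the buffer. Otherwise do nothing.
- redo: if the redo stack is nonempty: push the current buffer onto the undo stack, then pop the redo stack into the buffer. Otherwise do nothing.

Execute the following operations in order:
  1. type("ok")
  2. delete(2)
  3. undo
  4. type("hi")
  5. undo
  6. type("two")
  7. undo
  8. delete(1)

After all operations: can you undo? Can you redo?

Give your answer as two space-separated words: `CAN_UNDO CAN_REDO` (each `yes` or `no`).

After op 1 (type): buf='ok' undo_depth=1 redo_depth=0
After op 2 (delete): buf='(empty)' undo_depth=2 redo_depth=0
After op 3 (undo): buf='ok' undo_depth=1 redo_depth=1
After op 4 (type): buf='okhi' undo_depth=2 redo_depth=0
After op 5 (undo): buf='ok' undo_depth=1 redo_depth=1
After op 6 (type): buf='oktwo' undo_depth=2 redo_depth=0
After op 7 (undo): buf='ok' undo_depth=1 redo_depth=1
After op 8 (delete): buf='o' undo_depth=2 redo_depth=0

Answer: yes no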